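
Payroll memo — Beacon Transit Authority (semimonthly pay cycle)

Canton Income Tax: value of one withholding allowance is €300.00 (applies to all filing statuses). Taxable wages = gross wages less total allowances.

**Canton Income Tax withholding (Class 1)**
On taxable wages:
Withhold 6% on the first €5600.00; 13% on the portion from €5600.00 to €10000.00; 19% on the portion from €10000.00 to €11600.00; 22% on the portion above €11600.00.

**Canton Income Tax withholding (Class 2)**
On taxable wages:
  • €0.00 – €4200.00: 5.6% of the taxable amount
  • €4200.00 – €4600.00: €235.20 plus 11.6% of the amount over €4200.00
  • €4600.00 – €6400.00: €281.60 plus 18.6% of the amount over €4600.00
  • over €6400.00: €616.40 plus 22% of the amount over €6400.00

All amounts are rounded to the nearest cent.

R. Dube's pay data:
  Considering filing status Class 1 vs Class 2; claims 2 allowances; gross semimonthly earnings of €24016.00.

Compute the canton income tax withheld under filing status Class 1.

€3811.52

Canton Income Tax (Class 1): taxable = €24016.00 − 2×€300.00 = €23416.00
  €1212.00 + 22% × (€23416.00 − €11600.00) = €1212.00 + 22% × €11816.00 = €3811.52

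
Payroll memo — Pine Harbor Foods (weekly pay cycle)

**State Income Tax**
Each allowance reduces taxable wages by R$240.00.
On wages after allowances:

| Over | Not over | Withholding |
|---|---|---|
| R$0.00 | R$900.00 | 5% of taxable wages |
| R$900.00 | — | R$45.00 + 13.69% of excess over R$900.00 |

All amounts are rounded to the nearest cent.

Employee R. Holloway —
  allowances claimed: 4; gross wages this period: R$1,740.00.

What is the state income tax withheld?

R$39.00

State Income Tax: taxable = R$1,740.00 − 4×R$240.00 = R$780.00
  5% × R$780.00 = R$39.00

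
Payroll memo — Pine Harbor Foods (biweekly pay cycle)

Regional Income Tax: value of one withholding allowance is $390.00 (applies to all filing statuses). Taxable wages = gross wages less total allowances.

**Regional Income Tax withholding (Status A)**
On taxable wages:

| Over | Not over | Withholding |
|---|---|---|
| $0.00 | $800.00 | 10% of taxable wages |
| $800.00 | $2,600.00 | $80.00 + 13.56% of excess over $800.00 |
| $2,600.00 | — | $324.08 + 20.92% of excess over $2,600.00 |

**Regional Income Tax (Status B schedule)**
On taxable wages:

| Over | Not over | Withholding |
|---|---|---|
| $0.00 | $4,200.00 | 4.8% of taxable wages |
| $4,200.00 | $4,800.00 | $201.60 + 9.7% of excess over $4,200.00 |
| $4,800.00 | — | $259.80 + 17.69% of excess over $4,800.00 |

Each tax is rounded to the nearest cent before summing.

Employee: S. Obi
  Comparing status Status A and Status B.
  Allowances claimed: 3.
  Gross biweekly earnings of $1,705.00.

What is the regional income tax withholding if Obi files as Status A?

$53.50

Regional Income Tax (Status A): taxable = $1,705.00 − 3×$390.00 = $535.00
  10% × $535.00 = $53.50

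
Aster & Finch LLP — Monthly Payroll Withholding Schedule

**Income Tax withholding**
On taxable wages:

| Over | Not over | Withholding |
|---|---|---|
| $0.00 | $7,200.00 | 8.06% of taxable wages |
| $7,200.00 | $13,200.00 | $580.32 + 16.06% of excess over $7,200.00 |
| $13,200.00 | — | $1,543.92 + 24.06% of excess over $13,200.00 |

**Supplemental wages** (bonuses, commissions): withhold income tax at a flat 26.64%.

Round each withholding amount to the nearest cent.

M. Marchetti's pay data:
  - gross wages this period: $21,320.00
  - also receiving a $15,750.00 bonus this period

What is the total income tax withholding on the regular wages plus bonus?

$7,693.39

Income Tax: taxable = $21,320.00
  $1,543.92 + 24.06% × ($21,320.00 − $13,200.00) = $1,543.92 + 24.06% × $8,120.00 = $3,497.59
Supplemental (26.64% flat on bonus): 26.64% × $15,750.00 = $4,195.80
Total income tax: $3,497.59 + $4,195.80 = $7,693.39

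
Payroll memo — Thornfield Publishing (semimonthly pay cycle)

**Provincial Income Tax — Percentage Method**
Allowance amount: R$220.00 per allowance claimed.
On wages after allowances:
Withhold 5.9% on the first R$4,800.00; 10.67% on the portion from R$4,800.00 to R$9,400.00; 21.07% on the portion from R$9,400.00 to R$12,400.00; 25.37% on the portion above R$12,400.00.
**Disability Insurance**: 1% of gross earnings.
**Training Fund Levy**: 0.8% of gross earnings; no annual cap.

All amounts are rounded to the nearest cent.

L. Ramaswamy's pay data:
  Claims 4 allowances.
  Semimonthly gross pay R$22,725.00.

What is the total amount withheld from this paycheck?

Provincial Income Tax: taxable = R$22,725.00 − 4×R$220.00 = R$21,845.00
  R$1,406.12 + 25.37% × (R$21,845.00 − R$12,400.00) = R$1,406.12 + 25.37% × R$9,445.00 = R$3,802.32
Disability Insurance: 1% × R$22,725.00 = R$227.25
Training Fund Levy: 0.8% × R$22,725.00 = R$181.80
Total: R$3,802.32 + R$227.25 + R$181.80 = R$4,211.37

R$4,211.37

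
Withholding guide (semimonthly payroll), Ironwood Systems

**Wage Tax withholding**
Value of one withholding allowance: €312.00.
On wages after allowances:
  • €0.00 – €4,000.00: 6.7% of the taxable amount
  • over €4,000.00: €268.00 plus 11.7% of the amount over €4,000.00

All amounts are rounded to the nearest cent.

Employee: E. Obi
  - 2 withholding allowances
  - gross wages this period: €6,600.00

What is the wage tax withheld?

Wage Tax: taxable = €6,600.00 − 2×€312.00 = €5,976.00
  €268.00 + 11.7% × (€5,976.00 − €4,000.00) = €268.00 + 11.7% × €1,976.00 = €499.19

€499.19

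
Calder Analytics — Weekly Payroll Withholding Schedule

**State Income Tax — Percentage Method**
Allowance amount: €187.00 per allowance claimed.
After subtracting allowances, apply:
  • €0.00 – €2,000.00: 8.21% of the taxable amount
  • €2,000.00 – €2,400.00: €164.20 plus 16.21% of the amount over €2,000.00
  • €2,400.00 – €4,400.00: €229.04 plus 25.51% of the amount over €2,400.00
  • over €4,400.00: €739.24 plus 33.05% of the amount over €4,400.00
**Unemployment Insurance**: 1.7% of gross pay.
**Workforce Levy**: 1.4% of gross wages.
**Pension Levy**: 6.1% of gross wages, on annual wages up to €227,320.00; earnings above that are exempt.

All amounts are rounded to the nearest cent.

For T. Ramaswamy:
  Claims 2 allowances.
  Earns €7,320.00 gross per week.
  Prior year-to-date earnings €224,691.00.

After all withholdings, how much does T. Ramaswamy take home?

State Income Tax: taxable = €7,320.00 − 2×€187.00 = €6,946.00
  €739.24 + 33.05% × (€6,946.00 − €4,400.00) = €739.24 + 33.05% × €2,546.00 = €1,580.69
Unemployment Insurance: 1.7% × €7,320.00 = €124.44
Workforce Levy: 1.4% × €7,320.00 = €102.48
Pension Levy: cap €227,320.00 − YTD €224,691.00 = €2,629.00 subject; 6.1% × €2,629.00 = €160.37
Total withheld: €1,580.69 + €124.44 + €102.48 + €160.37 = €1,967.98
Net pay: €7,320.00 − €1,967.98 = €5,352.02

€5,352.02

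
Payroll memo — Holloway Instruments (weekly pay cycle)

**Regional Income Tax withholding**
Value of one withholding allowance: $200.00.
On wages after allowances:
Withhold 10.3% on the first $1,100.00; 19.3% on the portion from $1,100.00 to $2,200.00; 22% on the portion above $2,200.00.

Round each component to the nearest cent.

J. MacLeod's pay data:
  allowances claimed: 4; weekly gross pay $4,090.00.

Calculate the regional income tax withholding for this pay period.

$565.40

Regional Income Tax: taxable = $4,090.00 − 4×$200.00 = $3,290.00
  $325.60 + 22% × ($3,290.00 − $2,200.00) = $325.60 + 22% × $1,090.00 = $565.40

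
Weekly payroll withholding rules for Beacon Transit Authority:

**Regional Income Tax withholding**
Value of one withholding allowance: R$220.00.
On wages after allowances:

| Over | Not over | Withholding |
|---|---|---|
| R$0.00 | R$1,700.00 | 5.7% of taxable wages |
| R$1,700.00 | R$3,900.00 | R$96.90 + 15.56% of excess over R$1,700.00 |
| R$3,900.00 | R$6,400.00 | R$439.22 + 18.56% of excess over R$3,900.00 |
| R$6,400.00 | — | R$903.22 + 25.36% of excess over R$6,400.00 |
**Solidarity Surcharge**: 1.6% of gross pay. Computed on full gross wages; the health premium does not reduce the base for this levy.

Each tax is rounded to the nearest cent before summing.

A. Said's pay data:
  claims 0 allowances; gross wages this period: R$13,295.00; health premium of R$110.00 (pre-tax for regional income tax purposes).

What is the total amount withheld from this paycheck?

Regional Income Tax: taxable = R$13,295.00 − R$110.00 = R$13,185.00
  R$903.22 + 25.36% × (R$13,185.00 − R$6,400.00) = R$903.22 + 25.36% × R$6,785.00 = R$2,623.90
Solidarity Surcharge: 1.6% × R$13,295.00 = R$212.72
Total: R$2,623.90 + R$212.72 = R$2,836.62

R$2,836.62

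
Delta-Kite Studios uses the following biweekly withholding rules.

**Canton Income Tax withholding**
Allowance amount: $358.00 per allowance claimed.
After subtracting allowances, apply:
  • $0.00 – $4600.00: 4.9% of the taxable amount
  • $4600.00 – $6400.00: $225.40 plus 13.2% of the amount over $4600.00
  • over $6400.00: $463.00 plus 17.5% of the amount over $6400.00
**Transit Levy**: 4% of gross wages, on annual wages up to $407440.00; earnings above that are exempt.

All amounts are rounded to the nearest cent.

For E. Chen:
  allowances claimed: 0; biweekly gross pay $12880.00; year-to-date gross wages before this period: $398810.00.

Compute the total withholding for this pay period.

Canton Income Tax: taxable = $12880.00
  $463.00 + 17.5% × ($12880.00 − $6400.00) = $463.00 + 17.5% × $6480.00 = $1597.00
Transit Levy: cap $407440.00 − YTD $398810.00 = $8630.00 subject; 4% × $8630.00 = $345.20
Total: $1597.00 + $345.20 = $1942.20

$1942.20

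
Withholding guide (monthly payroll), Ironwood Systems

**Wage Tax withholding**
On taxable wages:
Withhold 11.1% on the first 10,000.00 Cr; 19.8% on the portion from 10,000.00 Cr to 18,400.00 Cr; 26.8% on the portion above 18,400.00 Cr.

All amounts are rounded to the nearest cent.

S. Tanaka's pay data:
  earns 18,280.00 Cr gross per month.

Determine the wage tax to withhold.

2,749.44 Cr

Wage Tax: taxable = 18,280.00 Cr
  1,110.00 Cr + 19.8% × (18,280.00 Cr − 10,000.00 Cr) = 1,110.00 Cr + 19.8% × 8,280.00 Cr = 2,749.44 Cr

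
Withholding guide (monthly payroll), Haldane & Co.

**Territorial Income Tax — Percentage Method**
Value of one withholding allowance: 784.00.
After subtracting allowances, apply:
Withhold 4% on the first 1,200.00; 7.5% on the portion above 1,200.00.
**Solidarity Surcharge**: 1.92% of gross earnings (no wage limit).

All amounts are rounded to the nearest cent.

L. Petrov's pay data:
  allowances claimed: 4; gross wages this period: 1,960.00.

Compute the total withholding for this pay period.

37.63

Territorial Income Tax: taxable = 1,960.00 − 4×784.00 = -1,176.00
  Taxable ≤ 0 → 0.00
Solidarity Surcharge: 1.92% × 1,960.00 = 37.63
Total: 0.00 + 37.63 = 37.63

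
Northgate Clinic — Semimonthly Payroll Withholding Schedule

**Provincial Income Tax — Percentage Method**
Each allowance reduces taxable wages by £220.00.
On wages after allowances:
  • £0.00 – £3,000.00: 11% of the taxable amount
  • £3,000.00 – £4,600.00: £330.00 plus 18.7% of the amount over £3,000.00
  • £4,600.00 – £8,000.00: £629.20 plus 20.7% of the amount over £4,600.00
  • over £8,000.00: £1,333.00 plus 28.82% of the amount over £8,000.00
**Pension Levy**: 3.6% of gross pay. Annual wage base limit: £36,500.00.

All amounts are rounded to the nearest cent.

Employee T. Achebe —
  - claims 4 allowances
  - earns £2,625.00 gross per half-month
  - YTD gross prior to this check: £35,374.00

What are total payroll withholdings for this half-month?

£232.49

Provincial Income Tax: taxable = £2,625.00 − 4×£220.00 = £1,745.00
  11% × £1,745.00 = £191.95
Pension Levy: cap £36,500.00 − YTD £35,374.00 = £1,126.00 subject; 3.6% × £1,126.00 = £40.54
Total: £191.95 + £40.54 = £232.49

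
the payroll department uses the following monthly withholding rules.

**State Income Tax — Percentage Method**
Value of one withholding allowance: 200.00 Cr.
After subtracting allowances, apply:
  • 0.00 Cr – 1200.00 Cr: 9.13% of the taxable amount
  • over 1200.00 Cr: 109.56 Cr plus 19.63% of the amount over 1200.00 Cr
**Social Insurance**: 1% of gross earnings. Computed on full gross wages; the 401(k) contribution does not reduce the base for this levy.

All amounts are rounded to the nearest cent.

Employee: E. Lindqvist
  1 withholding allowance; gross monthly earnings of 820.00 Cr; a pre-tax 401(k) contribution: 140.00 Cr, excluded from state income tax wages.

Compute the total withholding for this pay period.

State Income Tax: taxable = 820.00 Cr − 140.00 Cr − 1×200.00 Cr = 480.00 Cr
  9.13% × 480.00 Cr = 43.82 Cr
Social Insurance: 1% × 820.00 Cr = 8.20 Cr
Total: 43.82 Cr + 8.20 Cr = 52.02 Cr

52.02 Cr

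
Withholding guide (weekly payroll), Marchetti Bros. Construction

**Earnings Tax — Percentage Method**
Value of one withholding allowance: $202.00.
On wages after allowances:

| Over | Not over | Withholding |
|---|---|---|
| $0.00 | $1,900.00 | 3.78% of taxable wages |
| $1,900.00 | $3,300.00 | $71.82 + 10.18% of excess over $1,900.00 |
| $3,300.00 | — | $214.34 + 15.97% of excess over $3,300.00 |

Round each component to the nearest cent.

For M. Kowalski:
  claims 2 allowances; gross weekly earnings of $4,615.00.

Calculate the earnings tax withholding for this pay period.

$359.83

Earnings Tax: taxable = $4,615.00 − 2×$202.00 = $4,211.00
  $214.34 + 15.97% × ($4,211.00 − $3,300.00) = $214.34 + 15.97% × $911.00 = $359.83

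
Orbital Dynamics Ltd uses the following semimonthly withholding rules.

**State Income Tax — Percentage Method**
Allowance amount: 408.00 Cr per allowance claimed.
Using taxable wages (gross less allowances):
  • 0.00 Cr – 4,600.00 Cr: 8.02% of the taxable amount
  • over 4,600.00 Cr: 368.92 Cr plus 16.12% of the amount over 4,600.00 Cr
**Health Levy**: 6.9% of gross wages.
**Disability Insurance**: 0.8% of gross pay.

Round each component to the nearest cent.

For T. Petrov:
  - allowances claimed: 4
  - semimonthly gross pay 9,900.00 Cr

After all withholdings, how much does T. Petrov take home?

State Income Tax: taxable = 9,900.00 Cr − 4×408.00 Cr = 8,268.00 Cr
  368.92 Cr + 16.12% × (8,268.00 Cr − 4,600.00 Cr) = 368.92 Cr + 16.12% × 3,668.00 Cr = 960.20 Cr
Health Levy: 6.9% × 9,900.00 Cr = 683.10 Cr
Disability Insurance: 0.8% × 9,900.00 Cr = 79.20 Cr
Total withheld: 960.20 Cr + 683.10 Cr + 79.20 Cr = 1,722.50 Cr
Net pay: 9,900.00 Cr − 1,722.50 Cr = 8,177.50 Cr

8,177.50 Cr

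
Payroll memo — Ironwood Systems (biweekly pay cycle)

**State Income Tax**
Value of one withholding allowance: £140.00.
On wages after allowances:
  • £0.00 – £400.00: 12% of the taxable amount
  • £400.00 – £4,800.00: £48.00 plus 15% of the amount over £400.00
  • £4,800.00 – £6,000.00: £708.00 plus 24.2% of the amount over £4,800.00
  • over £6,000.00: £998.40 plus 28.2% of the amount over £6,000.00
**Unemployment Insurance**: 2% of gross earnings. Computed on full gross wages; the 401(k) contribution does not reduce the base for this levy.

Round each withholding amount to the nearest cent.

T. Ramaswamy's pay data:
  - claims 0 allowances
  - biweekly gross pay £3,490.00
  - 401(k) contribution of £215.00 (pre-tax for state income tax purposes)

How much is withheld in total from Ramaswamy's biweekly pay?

£549.05

State Income Tax: taxable = £3,490.00 − £215.00 = £3,275.00
  £48.00 + 15% × (£3,275.00 − £400.00) = £48.00 + 15% × £2,875.00 = £479.25
Unemployment Insurance: 2% × £3,490.00 = £69.80
Total: £479.25 + £69.80 = £549.05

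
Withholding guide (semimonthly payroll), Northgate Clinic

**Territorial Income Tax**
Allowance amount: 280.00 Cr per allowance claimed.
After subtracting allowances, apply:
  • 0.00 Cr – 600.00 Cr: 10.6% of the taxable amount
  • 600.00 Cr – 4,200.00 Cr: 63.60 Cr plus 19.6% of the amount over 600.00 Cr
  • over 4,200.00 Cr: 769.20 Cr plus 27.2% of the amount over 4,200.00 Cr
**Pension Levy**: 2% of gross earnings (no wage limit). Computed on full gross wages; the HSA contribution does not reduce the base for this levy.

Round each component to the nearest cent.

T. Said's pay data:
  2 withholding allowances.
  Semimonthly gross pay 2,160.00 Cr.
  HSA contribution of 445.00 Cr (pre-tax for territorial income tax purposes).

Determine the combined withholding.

215.58 Cr

Territorial Income Tax: taxable = 2,160.00 Cr − 445.00 Cr − 2×280.00 Cr = 1,155.00 Cr
  63.60 Cr + 19.6% × (1,155.00 Cr − 600.00 Cr) = 63.60 Cr + 19.6% × 555.00 Cr = 172.38 Cr
Pension Levy: 2% × 2,160.00 Cr = 43.20 Cr
Total: 172.38 Cr + 43.20 Cr = 215.58 Cr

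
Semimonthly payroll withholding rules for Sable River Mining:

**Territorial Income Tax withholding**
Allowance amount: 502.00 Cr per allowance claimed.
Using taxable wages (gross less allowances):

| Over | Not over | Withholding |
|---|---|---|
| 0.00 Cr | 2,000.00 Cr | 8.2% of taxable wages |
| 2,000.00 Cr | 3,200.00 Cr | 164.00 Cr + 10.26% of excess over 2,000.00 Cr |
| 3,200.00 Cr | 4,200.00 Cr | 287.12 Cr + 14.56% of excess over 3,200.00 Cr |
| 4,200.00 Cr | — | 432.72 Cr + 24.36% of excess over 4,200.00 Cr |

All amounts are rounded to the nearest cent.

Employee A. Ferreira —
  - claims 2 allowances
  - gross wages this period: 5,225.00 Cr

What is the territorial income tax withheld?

437.84 Cr

Territorial Income Tax: taxable = 5,225.00 Cr − 2×502.00 Cr = 4,221.00 Cr
  432.72 Cr + 24.36% × (4,221.00 Cr − 4,200.00 Cr) = 432.72 Cr + 24.36% × 21.00 Cr = 437.84 Cr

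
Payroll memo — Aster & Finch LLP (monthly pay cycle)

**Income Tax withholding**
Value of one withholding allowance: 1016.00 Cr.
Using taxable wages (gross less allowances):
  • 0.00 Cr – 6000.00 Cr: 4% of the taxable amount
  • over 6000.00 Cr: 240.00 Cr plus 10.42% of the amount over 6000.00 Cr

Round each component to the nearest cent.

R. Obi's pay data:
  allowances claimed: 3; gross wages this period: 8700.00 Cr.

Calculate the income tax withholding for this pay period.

Income Tax: taxable = 8700.00 Cr − 3×1016.00 Cr = 5652.00 Cr
  4% × 5652.00 Cr = 226.08 Cr

226.08 Cr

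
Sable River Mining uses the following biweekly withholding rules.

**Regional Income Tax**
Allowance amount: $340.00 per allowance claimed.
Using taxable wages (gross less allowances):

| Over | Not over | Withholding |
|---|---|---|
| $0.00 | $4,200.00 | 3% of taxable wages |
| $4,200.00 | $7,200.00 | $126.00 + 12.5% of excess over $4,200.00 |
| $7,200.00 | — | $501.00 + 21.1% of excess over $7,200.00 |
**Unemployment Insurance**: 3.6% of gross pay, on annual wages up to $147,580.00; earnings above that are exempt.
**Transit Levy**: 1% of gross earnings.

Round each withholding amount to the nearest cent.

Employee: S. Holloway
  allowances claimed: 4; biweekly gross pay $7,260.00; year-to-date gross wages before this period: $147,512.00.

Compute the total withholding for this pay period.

$413.55

Regional Income Tax: taxable = $7,260.00 − 4×$340.00 = $5,900.00
  $126.00 + 12.5% × ($5,900.00 − $4,200.00) = $126.00 + 12.5% × $1,700.00 = $338.50
Unemployment Insurance: cap $147,580.00 − YTD $147,512.00 = $68.00 subject; 3.6% × $68.00 = $2.45
Transit Levy: 1% × $7,260.00 = $72.60
Total: $338.50 + $2.45 + $72.60 = $413.55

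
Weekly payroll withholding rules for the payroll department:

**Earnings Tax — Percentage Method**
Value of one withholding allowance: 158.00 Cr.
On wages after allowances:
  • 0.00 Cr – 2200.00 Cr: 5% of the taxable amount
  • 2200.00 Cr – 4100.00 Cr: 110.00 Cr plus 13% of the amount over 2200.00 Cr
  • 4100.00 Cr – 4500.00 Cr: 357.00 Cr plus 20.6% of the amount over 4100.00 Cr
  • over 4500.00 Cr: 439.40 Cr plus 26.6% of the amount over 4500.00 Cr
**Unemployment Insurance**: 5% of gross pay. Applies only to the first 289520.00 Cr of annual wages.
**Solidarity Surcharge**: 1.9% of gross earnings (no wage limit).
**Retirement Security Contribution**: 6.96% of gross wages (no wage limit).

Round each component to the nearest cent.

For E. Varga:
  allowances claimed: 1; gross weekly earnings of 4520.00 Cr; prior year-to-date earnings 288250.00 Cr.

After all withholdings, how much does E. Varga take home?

3645.06 Cr

Earnings Tax: taxable = 4520.00 Cr − 1×158.00 Cr = 4362.00 Cr
  357.00 Cr + 20.6% × (4362.00 Cr − 4100.00 Cr) = 357.00 Cr + 20.6% × 262.00 Cr = 410.97 Cr
Unemployment Insurance: cap 289520.00 Cr − YTD 288250.00 Cr = 1270.00 Cr subject; 5% × 1270.00 Cr = 63.50 Cr
Solidarity Surcharge: 1.9% × 4520.00 Cr = 85.88 Cr
Retirement Security Contribution: 6.96% × 4520.00 Cr = 314.59 Cr
Total withheld: 410.97 Cr + 63.50 Cr + 85.88 Cr + 314.59 Cr = 874.94 Cr
Net pay: 4520.00 Cr − 874.94 Cr = 3645.06 Cr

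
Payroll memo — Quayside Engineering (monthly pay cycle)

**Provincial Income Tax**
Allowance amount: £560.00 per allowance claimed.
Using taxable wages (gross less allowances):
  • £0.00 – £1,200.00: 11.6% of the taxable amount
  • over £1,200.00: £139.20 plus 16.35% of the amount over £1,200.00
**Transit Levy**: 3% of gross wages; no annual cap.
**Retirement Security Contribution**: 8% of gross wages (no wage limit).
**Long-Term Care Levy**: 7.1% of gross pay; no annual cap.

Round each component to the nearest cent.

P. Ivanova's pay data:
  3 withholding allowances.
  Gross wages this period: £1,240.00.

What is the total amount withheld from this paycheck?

Provincial Income Tax: taxable = £1,240.00 − 3×£560.00 = £-440.00
  Taxable ≤ 0 → £0.00
Transit Levy: 3% × £1,240.00 = £37.20
Retirement Security Contribution: 8% × £1,240.00 = £99.20
Long-Term Care Levy: 7.1% × £1,240.00 = £88.04
Total: £0.00 + £37.20 + £99.20 + £88.04 = £224.44

£224.44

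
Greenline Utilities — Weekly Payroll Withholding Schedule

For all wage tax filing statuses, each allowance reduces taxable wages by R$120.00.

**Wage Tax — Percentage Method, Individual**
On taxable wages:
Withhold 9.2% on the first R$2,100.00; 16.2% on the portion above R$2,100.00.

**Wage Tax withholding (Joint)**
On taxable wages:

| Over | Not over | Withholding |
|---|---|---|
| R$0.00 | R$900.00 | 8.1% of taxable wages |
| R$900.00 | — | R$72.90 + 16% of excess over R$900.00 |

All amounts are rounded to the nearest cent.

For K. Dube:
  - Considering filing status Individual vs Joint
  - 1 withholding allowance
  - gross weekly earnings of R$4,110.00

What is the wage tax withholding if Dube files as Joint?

Wage Tax (Joint): taxable = R$4,110.00 − 1×R$120.00 = R$3,990.00
  R$72.90 + 16% × (R$3,990.00 − R$900.00) = R$72.90 + 16% × R$3,090.00 = R$567.30

R$567.30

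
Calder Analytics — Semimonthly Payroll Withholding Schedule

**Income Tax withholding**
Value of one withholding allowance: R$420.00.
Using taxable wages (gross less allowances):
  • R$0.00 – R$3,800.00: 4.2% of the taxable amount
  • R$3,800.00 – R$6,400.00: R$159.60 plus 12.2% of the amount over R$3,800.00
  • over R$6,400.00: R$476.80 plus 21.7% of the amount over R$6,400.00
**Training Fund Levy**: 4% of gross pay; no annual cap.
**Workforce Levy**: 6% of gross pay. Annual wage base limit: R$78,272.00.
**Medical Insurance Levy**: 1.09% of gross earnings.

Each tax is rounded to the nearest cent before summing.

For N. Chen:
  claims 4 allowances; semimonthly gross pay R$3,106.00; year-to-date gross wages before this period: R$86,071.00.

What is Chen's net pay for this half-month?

R$2,888.01

Income Tax: taxable = R$3,106.00 − 4×R$420.00 = R$1,426.00
  4.2% × R$1,426.00 = R$59.89
Training Fund Levy: 4% × R$3,106.00 = R$124.24
Workforce Levy: YTD R$86,071.00 ≥ cap R$78,272.00 → R$0.00
Medical Insurance Levy: 1.09% × R$3,106.00 = R$33.86
Total withheld: R$59.89 + R$124.24 + R$0.00 + R$33.86 = R$217.99
Net pay: R$3,106.00 − R$217.99 = R$2,888.01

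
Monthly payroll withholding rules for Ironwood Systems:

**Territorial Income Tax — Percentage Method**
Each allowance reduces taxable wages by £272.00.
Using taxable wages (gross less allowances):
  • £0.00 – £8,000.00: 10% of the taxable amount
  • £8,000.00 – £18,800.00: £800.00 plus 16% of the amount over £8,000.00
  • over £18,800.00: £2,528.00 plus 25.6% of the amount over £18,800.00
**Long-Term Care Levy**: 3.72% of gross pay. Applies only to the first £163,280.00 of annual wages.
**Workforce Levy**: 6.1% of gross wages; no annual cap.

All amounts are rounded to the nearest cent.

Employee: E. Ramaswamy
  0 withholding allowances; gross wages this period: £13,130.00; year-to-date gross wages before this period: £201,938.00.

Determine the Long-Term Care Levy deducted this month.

Long-Term Care Levy: YTD £201,938.00 ≥ cap £163,280.00 → £0.00

£0.00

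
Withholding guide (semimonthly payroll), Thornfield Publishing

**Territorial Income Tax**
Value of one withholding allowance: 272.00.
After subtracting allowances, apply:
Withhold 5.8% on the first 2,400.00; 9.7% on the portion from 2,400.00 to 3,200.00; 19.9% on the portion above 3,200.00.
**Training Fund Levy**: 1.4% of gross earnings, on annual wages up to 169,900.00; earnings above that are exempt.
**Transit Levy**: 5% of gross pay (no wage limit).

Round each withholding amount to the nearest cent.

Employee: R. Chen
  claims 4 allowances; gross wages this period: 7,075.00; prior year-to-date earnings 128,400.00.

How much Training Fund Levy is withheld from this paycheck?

Training Fund Levy: 1.4% × 7,075.00 = 99.05

99.05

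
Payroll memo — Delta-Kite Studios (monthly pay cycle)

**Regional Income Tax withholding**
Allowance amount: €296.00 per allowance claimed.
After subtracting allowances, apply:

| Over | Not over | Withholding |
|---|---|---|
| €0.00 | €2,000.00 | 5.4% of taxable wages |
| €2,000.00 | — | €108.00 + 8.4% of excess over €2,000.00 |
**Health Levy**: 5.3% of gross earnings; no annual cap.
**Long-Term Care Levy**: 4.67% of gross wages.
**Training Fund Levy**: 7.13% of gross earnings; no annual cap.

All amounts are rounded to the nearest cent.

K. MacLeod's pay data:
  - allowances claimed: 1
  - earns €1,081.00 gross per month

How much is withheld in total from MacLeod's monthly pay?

€227.24

Regional Income Tax: taxable = €1,081.00 − 1×€296.00 = €785.00
  5.4% × €785.00 = €42.39
Health Levy: 5.3% × €1,081.00 = €57.29
Long-Term Care Levy: 4.67% × €1,081.00 = €50.48
Training Fund Levy: 7.13% × €1,081.00 = €77.08
Total: €42.39 + €57.29 + €50.48 + €77.08 = €227.24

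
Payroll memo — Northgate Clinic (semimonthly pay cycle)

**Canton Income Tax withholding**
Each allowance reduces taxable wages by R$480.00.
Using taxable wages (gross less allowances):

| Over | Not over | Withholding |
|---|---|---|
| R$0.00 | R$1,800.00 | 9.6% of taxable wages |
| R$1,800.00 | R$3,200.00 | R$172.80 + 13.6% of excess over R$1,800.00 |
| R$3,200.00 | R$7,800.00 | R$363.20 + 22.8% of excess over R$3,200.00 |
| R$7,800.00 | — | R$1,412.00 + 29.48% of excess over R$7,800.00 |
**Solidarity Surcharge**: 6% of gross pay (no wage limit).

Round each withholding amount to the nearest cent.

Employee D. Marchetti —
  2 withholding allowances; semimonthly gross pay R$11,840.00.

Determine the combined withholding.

R$3,030.38

Canton Income Tax: taxable = R$11,840.00 − 2×R$480.00 = R$10,880.00
  R$1,412.00 + 29.48% × (R$10,880.00 − R$7,800.00) = R$1,412.00 + 29.48% × R$3,080.00 = R$2,319.98
Solidarity Surcharge: 6% × R$11,840.00 = R$710.40
Total: R$2,319.98 + R$710.40 = R$3,030.38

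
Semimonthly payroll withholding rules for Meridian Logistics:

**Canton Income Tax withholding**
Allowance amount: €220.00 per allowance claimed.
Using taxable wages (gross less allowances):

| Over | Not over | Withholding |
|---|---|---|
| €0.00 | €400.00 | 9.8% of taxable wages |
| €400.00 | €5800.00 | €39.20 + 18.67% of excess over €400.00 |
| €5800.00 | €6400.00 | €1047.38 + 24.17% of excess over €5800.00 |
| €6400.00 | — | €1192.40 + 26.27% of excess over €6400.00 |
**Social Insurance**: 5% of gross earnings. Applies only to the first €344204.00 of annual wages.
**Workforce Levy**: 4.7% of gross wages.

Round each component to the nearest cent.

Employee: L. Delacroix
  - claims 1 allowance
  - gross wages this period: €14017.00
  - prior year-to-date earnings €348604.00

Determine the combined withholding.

Canton Income Tax: taxable = €14017.00 − 1×€220.00 = €13797.00
  €1192.40 + 26.27% × (€13797.00 − €6400.00) = €1192.40 + 26.27% × €7397.00 = €3135.59
Social Insurance: YTD €348604.00 ≥ cap €344204.00 → €0.00
Workforce Levy: 4.7% × €14017.00 = €658.80
Total: €3135.59 + €0.00 + €658.80 = €3794.39

€3794.39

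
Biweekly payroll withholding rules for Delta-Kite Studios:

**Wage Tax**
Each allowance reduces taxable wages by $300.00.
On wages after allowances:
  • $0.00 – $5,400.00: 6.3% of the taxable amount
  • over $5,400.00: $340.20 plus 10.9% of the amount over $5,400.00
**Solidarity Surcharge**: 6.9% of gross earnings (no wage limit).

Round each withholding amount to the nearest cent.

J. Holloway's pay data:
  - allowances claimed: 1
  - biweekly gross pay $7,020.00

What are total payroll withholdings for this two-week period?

$968.46

Wage Tax: taxable = $7,020.00 − 1×$300.00 = $6,720.00
  $340.20 + 10.9% × ($6,720.00 − $5,400.00) = $340.20 + 10.9% × $1,320.00 = $484.08
Solidarity Surcharge: 6.9% × $7,020.00 = $484.38
Total: $484.08 + $484.38 = $968.46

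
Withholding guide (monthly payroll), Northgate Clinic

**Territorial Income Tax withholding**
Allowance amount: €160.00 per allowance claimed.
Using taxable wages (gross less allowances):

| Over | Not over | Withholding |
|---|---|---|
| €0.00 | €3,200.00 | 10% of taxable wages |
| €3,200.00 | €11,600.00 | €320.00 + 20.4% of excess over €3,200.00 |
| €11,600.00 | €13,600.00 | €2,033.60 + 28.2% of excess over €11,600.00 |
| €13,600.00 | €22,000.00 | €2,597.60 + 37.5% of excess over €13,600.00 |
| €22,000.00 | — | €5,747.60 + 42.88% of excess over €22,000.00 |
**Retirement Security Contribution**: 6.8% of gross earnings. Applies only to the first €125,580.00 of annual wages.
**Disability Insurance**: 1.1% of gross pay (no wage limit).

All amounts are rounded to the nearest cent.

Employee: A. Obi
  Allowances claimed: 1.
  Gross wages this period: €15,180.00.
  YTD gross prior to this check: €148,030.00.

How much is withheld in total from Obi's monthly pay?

€3,297.08

Territorial Income Tax: taxable = €15,180.00 − 1×€160.00 = €15,020.00
  €2,597.60 + 37.5% × (€15,020.00 − €13,600.00) = €2,597.60 + 37.5% × €1,420.00 = €3,130.10
Retirement Security Contribution: YTD €148,030.00 ≥ cap €125,580.00 → €0.00
Disability Insurance: 1.1% × €15,180.00 = €166.98
Total: €3,130.10 + €0.00 + €166.98 = €3,297.08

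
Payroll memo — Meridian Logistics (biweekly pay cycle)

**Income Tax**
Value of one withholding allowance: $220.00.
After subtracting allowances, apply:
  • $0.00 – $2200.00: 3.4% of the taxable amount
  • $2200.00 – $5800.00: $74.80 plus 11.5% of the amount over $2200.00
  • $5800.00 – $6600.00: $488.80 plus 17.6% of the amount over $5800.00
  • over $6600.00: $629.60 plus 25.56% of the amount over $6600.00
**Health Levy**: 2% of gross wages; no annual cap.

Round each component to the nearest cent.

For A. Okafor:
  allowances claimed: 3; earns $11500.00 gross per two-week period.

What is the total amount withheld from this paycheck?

Income Tax: taxable = $11500.00 − 3×$220.00 = $10840.00
  $629.60 + 25.56% × ($10840.00 − $6600.00) = $629.60 + 25.56% × $4240.00 = $1713.34
Health Levy: 2% × $11500.00 = $230.00
Total: $1713.34 + $230.00 = $1943.34

$1943.34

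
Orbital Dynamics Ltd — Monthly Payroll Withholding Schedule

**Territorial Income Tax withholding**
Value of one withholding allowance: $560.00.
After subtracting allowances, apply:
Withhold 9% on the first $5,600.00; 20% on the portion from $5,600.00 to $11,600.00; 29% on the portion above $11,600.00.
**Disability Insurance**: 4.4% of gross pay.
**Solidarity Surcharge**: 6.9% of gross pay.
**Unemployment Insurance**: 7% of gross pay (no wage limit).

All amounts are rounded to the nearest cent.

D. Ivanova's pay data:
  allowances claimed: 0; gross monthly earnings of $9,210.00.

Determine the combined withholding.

$2,911.43

Territorial Income Tax: taxable = $9,210.00
  $504.00 + 20% × ($9,210.00 − $5,600.00) = $504.00 + 20% × $3,610.00 = $1,226.00
Disability Insurance: 4.4% × $9,210.00 = $405.24
Solidarity Surcharge: 6.9% × $9,210.00 = $635.49
Unemployment Insurance: 7% × $9,210.00 = $644.70
Total: $1,226.00 + $405.24 + $635.49 + $644.70 = $2,911.43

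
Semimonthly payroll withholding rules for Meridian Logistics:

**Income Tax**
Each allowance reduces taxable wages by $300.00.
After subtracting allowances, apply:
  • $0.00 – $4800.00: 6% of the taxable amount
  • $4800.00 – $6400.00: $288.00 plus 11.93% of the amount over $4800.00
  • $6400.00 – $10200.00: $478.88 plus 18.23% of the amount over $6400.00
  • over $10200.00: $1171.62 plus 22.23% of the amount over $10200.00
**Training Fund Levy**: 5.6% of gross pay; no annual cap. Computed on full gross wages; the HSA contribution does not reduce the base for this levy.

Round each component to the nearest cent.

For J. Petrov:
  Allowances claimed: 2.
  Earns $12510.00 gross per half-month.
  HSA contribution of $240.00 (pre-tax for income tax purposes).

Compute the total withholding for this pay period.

Income Tax: taxable = $12510.00 − $240.00 − 2×$300.00 = $11670.00
  $1171.62 + 22.23% × ($11670.00 − $10200.00) = $1171.62 + 22.23% × $1470.00 = $1498.40
Training Fund Levy: 5.6% × $12510.00 = $700.56
Total: $1498.40 + $700.56 = $2198.96

$2198.96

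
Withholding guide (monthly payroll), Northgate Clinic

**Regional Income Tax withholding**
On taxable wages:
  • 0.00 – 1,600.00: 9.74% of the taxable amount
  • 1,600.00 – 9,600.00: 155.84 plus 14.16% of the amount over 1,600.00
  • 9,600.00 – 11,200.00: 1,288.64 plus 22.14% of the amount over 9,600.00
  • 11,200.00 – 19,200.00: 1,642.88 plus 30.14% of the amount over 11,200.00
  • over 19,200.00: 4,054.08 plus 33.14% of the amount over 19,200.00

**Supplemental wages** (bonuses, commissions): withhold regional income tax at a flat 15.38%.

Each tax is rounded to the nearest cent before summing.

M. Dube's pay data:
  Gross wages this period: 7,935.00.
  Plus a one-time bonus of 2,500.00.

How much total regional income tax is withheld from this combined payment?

Regional Income Tax: taxable = 7,935.00
  155.84 + 14.16% × (7,935.00 − 1,600.00) = 155.84 + 14.16% × 6,335.00 = 1,052.88
Supplemental (15.38% flat on bonus): 15.38% × 2,500.00 = 384.50
Total regional income tax: 1,052.88 + 384.50 = 1,437.38

1,437.38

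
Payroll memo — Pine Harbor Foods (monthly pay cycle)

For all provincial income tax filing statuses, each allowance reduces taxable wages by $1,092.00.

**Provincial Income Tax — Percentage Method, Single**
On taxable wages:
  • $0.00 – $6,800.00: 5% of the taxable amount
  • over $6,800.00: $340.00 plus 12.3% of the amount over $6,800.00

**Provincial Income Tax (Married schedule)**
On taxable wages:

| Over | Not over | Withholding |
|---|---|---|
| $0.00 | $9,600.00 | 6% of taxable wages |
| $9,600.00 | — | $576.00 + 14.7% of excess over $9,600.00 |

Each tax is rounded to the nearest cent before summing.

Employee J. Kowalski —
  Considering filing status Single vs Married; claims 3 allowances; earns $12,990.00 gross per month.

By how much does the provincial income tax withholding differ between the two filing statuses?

Provincial Income Tax (Single): taxable = $12,990.00 − 3×$1,092.00 = $9,714.00
  $340.00 + 12.3% × ($9,714.00 − $6,800.00) = $340.00 + 12.3% × $2,914.00 = $698.42
Provincial Income Tax (Married): taxable = $12,990.00 − 3×$1,092.00 = $9,714.00
  $576.00 + 14.7% × ($9,714.00 − $9,600.00) = $576.00 + 14.7% × $114.00 = $592.76
Difference: |$698.42 − $592.76| = $105.66 (higher under Single)

$105.66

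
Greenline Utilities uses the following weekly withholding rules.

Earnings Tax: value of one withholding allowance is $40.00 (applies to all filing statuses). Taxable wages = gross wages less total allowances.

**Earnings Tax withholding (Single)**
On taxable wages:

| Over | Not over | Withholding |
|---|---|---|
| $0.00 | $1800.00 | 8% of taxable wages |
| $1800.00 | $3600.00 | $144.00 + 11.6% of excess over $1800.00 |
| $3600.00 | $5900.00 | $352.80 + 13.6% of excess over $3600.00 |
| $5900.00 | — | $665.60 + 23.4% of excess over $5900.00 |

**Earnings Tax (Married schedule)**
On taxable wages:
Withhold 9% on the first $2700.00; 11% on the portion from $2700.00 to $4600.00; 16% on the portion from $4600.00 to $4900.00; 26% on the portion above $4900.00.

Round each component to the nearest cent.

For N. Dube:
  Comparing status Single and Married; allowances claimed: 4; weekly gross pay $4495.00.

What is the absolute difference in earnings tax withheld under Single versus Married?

Earnings Tax (Single): taxable = $4495.00 − 4×$40.00 = $4335.00
  $352.80 + 13.6% × ($4335.00 − $3600.00) = $352.80 + 13.6% × $735.00 = $452.76
Earnings Tax (Married): taxable = $4495.00 − 4×$40.00 = $4335.00
  $243.00 + 11% × ($4335.00 − $2700.00) = $243.00 + 11% × $1635.00 = $422.85
Difference: |$452.76 − $422.85| = $29.91 (higher under Single)

$29.91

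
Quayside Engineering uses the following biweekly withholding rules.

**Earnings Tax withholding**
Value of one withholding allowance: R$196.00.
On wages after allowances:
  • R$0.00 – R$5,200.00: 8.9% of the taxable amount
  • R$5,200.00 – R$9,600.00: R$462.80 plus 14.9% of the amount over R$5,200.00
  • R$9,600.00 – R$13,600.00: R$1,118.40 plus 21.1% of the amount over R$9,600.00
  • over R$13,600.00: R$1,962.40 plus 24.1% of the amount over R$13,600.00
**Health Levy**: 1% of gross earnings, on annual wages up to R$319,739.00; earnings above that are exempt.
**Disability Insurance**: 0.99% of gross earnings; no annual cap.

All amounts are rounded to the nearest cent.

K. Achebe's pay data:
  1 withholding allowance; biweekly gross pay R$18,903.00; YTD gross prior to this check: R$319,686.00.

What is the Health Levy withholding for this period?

Health Levy: cap R$319,739.00 − YTD R$319,686.00 = R$53.00 subject; 1% × R$53.00 = R$0.53

R$0.53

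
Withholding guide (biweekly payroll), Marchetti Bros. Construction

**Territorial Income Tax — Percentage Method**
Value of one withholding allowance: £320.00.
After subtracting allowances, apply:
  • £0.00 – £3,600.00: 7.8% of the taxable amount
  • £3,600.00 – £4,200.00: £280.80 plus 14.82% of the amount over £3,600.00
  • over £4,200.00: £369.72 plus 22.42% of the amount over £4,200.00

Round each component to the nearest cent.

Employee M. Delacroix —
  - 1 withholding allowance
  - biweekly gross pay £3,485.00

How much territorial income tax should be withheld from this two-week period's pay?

Territorial Income Tax: taxable = £3,485.00 − 1×£320.00 = £3,165.00
  7.8% × £3,165.00 = £246.87

£246.87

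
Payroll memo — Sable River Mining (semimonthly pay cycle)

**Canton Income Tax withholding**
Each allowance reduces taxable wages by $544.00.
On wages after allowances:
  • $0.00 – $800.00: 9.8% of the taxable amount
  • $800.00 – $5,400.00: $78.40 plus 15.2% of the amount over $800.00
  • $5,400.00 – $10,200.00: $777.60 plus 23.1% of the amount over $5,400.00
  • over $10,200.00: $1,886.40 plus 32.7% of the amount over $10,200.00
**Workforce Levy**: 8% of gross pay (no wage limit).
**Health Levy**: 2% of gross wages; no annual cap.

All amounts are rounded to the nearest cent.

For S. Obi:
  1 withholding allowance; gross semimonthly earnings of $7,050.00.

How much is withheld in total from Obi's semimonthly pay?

$1,738.09

Canton Income Tax: taxable = $7,050.00 − 1×$544.00 = $6,506.00
  $777.60 + 23.1% × ($6,506.00 − $5,400.00) = $777.60 + 23.1% × $1,106.00 = $1,033.09
Workforce Levy: 8% × $7,050.00 = $564.00
Health Levy: 2% × $7,050.00 = $141.00
Total: $1,033.09 + $564.00 + $141.00 = $1,738.09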